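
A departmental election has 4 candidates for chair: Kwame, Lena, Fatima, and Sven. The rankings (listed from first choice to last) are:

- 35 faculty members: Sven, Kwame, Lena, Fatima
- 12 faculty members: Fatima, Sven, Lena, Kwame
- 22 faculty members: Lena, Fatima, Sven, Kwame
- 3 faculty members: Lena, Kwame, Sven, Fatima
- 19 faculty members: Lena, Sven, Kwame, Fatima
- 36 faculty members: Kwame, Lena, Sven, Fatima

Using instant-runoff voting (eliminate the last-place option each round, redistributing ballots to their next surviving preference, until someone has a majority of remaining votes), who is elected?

Lena

Round 1: Kwame 36, Lena 44, Fatima 12, Sven 35. Eliminate Fatima.
Round 2: Kwame 36, Lena 44, Sven 47. Eliminate Kwame.
Round 3: Lena 80, Sven 47. Lena has a majority.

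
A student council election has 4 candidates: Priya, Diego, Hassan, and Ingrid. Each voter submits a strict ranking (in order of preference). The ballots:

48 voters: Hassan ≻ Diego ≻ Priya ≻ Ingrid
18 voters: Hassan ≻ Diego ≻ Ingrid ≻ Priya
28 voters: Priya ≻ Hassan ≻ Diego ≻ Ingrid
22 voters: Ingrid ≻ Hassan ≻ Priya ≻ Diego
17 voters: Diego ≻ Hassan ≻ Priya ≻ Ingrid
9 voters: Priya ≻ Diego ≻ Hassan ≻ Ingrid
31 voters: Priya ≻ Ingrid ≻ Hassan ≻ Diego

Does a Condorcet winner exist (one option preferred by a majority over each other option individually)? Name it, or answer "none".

Hassan vs Priya: 105–68 for Hassan.
Hassan vs Diego: 147–26 for Hassan.
Hassan vs Ingrid: 120–53 for Hassan.
Hassan beats every other option head-to-head.

Hassan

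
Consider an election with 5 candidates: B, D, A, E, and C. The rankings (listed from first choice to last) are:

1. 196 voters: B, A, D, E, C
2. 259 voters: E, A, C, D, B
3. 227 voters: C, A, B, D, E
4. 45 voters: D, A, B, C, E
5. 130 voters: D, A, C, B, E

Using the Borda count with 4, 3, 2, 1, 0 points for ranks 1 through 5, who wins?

B: 196·4 + 259·0 + 227·2 + 45·2 + 130·1 = 1458
D: 196·2 + 259·1 + 227·1 + 45·4 + 130·4 = 1578
A: 196·3 + 259·3 + 227·3 + 45·3 + 130·3 = 2571
E: 196·1 + 259·4 + 227·0 + 45·0 + 130·0 = 1232
C: 196·0 + 259·2 + 227·4 + 45·1 + 130·2 = 1731
A has the highest Borda score (2571).

A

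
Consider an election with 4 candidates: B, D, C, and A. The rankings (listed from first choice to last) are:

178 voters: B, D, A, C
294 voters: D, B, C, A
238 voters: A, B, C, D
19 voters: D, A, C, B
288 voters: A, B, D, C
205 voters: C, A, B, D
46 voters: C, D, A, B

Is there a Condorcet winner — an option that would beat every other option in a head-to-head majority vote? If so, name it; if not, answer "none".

A

A vs B: 796–472 for A.
A vs D: 731–537 for A.
A vs C: 723–545 for A.
A beats every other option head-to-head.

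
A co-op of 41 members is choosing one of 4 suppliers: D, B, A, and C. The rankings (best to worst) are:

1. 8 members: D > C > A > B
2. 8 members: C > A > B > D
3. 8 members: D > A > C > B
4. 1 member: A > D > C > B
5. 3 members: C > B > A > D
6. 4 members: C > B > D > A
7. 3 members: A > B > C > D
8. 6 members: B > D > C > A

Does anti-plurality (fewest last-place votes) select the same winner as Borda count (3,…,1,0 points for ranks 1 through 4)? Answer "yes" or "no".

Anti-plurality — last-place votes: D 14, B 17, A 10, C 0. Winner: C.
Borda — scores: D 66, B 46, A 55, C 79. Winner: C.
The two methods agree.

yes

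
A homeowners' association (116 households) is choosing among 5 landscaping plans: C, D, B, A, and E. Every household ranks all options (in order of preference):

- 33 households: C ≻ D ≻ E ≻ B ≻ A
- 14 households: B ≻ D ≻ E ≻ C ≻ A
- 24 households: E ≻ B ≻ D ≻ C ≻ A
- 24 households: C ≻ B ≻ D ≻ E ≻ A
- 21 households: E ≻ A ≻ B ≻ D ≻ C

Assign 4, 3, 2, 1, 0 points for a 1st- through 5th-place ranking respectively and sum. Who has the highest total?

C: 33·4 + 14·1 + 24·1 + 24·4 + 21·0 = 266
D: 33·3 + 14·3 + 24·2 + 24·2 + 21·1 = 258
B: 33·1 + 14·4 + 24·3 + 24·3 + 21·2 = 275
A: 33·0 + 14·0 + 24·0 + 24·0 + 21·3 = 63
E: 33·2 + 14·2 + 24·4 + 24·1 + 21·4 = 298
E has the highest Borda score (298).

E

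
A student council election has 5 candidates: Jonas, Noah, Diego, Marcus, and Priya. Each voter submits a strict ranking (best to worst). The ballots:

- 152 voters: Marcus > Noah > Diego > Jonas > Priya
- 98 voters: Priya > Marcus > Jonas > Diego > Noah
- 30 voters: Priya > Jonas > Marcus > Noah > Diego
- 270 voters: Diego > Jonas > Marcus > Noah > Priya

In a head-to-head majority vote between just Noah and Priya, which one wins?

Voters preferring Noah to Priya: 422; preferring Priya to Noah: 128.
Noah wins the head-to-head.

Noah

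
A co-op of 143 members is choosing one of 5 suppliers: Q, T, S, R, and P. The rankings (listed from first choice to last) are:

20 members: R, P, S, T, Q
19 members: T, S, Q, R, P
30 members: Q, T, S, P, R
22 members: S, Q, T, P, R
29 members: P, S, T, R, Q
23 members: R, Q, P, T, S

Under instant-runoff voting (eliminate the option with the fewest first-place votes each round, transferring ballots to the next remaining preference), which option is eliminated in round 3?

Round 1: Q 30, T 19, S 22, R 43, P 29. Eliminate T.
Round 2: Q 30, S 41, R 43, P 29. Eliminate P.
Round 3: Q 30, S 70, R 43. Eliminate Q.

Q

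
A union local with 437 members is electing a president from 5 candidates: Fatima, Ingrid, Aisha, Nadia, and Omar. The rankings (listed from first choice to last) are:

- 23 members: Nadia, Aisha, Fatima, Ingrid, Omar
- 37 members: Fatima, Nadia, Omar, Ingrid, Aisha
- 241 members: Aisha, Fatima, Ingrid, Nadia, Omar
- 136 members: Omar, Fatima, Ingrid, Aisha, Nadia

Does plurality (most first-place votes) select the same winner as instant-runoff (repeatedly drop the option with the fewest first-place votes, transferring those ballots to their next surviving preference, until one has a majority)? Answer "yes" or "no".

yes

Plurality — first-place votes: Fatima 37, Ingrid 0, Aisha 241, Nadia 23, Omar 136. Winner: Aisha.
Instant-runoff — R1 Fatima 37, Ingrid 0, Aisha 241, Nadia 23, Omar 136 (Aisha winner). Winner: Aisha.
The two methods agree.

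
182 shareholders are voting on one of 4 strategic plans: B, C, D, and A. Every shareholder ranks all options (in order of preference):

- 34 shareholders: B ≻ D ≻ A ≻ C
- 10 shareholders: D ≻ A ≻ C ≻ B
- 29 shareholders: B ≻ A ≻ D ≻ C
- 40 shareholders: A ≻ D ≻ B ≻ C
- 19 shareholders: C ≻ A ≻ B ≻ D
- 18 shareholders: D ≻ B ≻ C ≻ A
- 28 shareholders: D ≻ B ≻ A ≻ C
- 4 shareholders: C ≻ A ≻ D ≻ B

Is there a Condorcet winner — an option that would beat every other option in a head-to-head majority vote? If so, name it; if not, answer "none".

none

Checking pairwise contests:
D beats B 100–82.
B beats C 149–33.
A beats D 92–90.
B beats A 109–73.
Every option loses at least one head-to-head, so there is no Condorcet winner.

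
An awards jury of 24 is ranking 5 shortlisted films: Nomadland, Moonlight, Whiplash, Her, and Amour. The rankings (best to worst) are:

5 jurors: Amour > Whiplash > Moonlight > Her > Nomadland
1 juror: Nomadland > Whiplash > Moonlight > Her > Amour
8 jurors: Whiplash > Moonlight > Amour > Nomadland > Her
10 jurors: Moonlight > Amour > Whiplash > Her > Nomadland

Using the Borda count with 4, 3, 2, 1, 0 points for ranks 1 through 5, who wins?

Nomadland: 5·0 + 1·4 + 8·1 + 10·0 = 12
Moonlight: 5·2 + 1·2 + 8·3 + 10·4 = 76
Whiplash: 5·3 + 1·3 + 8·4 + 10·2 = 70
Her: 5·1 + 1·1 + 8·0 + 10·1 = 16
Amour: 5·4 + 1·0 + 8·2 + 10·3 = 66
Moonlight has the highest Borda score (76).

Moonlight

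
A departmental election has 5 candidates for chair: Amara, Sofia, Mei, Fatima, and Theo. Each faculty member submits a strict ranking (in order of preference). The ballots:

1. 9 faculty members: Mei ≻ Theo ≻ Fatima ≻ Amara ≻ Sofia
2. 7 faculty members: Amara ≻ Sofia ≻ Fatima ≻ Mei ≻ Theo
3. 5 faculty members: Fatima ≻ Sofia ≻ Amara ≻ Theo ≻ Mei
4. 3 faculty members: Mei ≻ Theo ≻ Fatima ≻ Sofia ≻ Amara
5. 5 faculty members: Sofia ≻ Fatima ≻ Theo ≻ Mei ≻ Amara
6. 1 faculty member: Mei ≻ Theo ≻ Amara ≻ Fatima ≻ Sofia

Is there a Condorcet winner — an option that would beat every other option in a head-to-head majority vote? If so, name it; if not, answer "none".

Fatima

Fatima vs Amara: 22–8 for Fatima.
Fatima vs Sofia: 18–12 for Fatima.
Fatima vs Mei: 17–13 for Fatima.
Fatima vs Theo: 17–13 for Fatima.
Fatima beats every other option head-to-head.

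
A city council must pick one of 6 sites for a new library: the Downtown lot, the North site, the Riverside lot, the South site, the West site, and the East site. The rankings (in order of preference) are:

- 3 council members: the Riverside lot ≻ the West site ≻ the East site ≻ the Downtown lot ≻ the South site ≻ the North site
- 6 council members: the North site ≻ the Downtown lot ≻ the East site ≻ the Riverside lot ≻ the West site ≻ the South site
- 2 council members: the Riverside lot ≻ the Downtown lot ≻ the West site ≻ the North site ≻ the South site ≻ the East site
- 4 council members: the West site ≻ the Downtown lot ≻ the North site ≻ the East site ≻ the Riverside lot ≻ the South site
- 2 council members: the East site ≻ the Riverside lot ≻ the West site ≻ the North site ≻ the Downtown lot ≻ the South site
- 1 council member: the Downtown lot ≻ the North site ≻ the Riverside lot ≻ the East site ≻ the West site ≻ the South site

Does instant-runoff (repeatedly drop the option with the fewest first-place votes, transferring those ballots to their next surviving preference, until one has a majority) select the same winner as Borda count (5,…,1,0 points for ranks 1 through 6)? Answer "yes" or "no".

Instant-runoff — R1 the Downtown lot 1, the North site 6, the Riverside lot 5, the South site 0, the West site 4, the East site 2 (the South site out); R2 the Downtown lot 1, the North site 6, the Riverside lot 5, the West site 4, the East site 2 (the Downtown lot out); R3 the North site 7, the Riverside lot 5, the West site 4, the East site 2 (the East site out); R4 the North site 7, the Riverside lot 7, the West site 4 (the West site out); R5 the North site 11, the Riverside lot 7 (the North site winner). Winner: the North site.
Borda — scores: the Downtown lot 61, the North site 54, the Riverside lot 52, the South site 5, the West site 51, the East site 47. Winner: the Downtown lot.
The two methods disagree.

no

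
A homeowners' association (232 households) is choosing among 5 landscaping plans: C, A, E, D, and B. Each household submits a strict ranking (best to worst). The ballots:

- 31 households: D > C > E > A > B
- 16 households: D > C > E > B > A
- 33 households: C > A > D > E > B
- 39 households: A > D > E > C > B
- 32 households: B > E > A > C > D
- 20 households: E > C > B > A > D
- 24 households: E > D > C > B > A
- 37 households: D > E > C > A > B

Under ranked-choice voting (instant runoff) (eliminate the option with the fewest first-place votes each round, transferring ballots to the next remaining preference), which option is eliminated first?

B

Round 1: C 33, A 39, E 44, D 84, B 32. Eliminate B.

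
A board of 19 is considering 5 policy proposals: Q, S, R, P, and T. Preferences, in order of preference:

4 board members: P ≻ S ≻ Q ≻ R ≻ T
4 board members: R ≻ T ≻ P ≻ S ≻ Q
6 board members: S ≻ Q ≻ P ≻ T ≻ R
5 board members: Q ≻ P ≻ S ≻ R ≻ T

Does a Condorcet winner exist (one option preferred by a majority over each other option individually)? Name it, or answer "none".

none

Checking pairwise contests:
S beats Q 14–5.
P beats S 13–6.
Q beats R 15–4.
Q beats P 11–8.
Q beats T 15–4.
Every option loses at least one head-to-head, so there is no Condorcet winner.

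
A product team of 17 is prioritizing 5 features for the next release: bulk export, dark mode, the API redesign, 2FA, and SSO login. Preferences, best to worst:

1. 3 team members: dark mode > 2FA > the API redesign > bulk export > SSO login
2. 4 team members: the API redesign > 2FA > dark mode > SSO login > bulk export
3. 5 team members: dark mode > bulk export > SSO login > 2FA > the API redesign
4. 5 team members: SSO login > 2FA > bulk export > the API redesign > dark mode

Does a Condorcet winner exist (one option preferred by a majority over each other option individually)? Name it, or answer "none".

none

Checking pairwise contests:
dark mode beats bulk export 12–5.
the API redesign beats dark mode 9–8.
bulk export beats the API redesign 10–7.
SSO login beats 2FA 10–7.
dark mode beats SSO login 12–5.
Every option loses at least one head-to-head, so there is no Condorcet winner.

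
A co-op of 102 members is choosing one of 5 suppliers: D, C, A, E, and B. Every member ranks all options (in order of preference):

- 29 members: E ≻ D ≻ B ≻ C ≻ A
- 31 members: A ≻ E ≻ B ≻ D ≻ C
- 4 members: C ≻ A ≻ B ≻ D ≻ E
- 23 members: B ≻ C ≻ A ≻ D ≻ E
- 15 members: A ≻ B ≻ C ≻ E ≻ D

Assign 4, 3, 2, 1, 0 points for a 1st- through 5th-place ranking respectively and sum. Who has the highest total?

B

D: 29·3 + 31·1 + 4·1 + 23·1 + 15·0 = 145
C: 29·1 + 31·0 + 4·4 + 23·3 + 15·2 = 144
A: 29·0 + 31·4 + 4·3 + 23·2 + 15·4 = 242
E: 29·4 + 31·3 + 4·0 + 23·0 + 15·1 = 224
B: 29·2 + 31·2 + 4·2 + 23·4 + 15·3 = 265
B has the highest Borda score (265).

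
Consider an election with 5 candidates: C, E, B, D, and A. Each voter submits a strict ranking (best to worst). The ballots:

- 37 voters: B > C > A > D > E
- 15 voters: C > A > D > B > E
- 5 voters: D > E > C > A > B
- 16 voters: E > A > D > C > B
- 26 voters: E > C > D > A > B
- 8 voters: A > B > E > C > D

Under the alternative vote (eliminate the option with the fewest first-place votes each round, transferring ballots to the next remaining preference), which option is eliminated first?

D

Round 1: C 15, E 42, B 37, D 5, A 8. Eliminate D.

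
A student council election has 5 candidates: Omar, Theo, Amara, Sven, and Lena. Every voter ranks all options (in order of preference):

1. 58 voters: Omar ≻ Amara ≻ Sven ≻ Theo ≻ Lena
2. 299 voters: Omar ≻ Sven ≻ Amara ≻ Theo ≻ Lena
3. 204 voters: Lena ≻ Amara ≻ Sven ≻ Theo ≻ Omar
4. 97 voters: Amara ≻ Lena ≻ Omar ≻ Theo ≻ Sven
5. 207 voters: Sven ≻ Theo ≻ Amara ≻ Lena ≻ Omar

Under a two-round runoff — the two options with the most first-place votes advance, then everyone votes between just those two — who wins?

Omar

Round 1 first-place votes: Omar 357, Theo 0, Amara 97, Sven 207, Lena 204.
Omar and Sven advance.
Runoff: Omar is preferred to Sven by 454 voters; Sven by 411.
Omar wins the runoff.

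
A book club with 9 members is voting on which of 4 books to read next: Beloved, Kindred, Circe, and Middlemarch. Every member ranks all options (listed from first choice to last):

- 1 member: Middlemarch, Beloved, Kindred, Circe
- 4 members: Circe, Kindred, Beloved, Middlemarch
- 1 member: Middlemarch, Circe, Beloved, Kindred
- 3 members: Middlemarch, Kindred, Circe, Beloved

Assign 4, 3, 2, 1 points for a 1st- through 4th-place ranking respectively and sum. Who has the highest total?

Circe

Beloved: 1·3 + 4·2 + 1·2 + 3·1 = 16
Kindred: 1·2 + 4·3 + 1·1 + 3·3 = 24
Circe: 1·1 + 4·4 + 1·3 + 3·2 = 26
Middlemarch: 1·4 + 4·1 + 1·4 + 3·4 = 24
Circe has the highest Borda score (26).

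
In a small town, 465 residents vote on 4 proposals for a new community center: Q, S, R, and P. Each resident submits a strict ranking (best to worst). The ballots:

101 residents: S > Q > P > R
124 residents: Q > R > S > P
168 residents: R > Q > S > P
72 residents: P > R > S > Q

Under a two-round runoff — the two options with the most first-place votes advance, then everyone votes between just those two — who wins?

Round 1 first-place votes: Q 124, S 101, R 168, P 72.
R and Q advance.
Runoff: R is preferred to Q by 240 voters; Q by 225.
R wins the runoff.

R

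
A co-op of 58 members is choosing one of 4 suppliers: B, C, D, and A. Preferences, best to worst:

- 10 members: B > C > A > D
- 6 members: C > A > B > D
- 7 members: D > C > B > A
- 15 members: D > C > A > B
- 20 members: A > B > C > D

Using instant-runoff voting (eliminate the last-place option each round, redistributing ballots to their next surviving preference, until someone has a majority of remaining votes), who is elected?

A

Round 1: B 10, C 6, D 22, A 20. Eliminate C.
Round 2: B 10, D 22, A 26. Eliminate B.
Round 3: D 22, A 36. A has a majority.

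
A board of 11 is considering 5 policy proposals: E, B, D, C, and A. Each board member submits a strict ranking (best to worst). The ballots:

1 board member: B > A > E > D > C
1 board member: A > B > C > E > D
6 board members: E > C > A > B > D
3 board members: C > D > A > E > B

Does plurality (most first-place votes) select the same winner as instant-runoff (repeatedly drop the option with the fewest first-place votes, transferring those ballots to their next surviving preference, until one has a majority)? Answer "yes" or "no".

Plurality — first-place votes: E 6, B 1, D 0, C 3, A 1. Winner: E.
Instant-runoff — R1 E 6, B 1, D 0, C 3, A 1 (E winner). Winner: E.
The two methods agree.

yes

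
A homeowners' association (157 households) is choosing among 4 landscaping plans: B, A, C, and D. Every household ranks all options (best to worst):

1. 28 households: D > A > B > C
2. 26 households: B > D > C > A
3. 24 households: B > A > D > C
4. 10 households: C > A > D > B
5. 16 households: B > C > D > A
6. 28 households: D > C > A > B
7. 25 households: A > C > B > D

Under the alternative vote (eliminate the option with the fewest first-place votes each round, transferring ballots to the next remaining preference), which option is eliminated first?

Round 1: B 66, A 25, C 10, D 56. Eliminate C.

C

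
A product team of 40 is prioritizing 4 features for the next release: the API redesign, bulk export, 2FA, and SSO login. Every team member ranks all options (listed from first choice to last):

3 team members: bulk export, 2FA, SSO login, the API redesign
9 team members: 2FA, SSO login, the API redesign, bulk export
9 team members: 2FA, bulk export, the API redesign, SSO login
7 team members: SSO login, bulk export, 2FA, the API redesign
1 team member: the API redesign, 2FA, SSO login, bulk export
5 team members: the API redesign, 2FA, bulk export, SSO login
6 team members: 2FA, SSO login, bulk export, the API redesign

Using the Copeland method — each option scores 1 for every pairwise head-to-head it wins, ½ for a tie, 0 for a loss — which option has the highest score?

2FA

the API redesign: loses to bulk export, 2FA, and SSO login → score 0.
bulk export: beats the API redesign; loses to 2FA and SSO login → score 1.
2FA: beats the API redesign, bulk export, and SSO login → score 3.
SSO login: beats the API redesign and bulk export; loses to 2FA → score 2.
2FA has the best pairwise record.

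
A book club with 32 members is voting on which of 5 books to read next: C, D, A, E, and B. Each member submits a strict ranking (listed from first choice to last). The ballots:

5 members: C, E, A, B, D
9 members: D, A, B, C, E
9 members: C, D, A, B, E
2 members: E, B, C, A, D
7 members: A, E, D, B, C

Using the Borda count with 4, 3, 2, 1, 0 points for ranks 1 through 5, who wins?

C: 5·4 + 9·1 + 9·4 + 2·2 + 7·0 = 69
D: 5·0 + 9·4 + 9·3 + 2·0 + 7·2 = 77
A: 5·2 + 9·3 + 9·2 + 2·1 + 7·4 = 85
E: 5·3 + 9·0 + 9·0 + 2·4 + 7·3 = 44
B: 5·1 + 9·2 + 9·1 + 2·3 + 7·1 = 45
A has the highest Borda score (85).

A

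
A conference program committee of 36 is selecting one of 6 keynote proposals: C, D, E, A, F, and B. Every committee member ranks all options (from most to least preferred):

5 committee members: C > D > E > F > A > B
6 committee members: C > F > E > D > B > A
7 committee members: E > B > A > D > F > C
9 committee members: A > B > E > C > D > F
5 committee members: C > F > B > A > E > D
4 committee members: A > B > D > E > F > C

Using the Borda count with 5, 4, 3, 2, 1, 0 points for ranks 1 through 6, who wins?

C: 5·5 + 6·5 + 7·0 + 9·2 + 5·5 + 4·0 = 98
D: 5·4 + 6·2 + 7·2 + 9·1 + 5·0 + 4·3 = 67
E: 5·3 + 6·3 + 7·5 + 9·3 + 5·1 + 4·2 = 108
A: 5·1 + 6·0 + 7·3 + 9·5 + 5·2 + 4·5 = 101
F: 5·2 + 6·4 + 7·1 + 9·0 + 5·4 + 4·1 = 65
B: 5·0 + 6·1 + 7·4 + 9·4 + 5·3 + 4·4 = 101
E has the highest Borda score (108).

E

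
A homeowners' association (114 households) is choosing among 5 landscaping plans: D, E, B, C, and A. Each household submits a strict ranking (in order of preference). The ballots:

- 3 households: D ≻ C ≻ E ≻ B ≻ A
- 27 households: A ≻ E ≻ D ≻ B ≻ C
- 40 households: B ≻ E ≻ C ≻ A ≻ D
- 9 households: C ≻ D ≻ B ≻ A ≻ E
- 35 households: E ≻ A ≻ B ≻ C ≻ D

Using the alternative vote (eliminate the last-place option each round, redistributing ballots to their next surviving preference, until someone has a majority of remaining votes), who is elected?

E

Round 1: D 3, E 35, B 40, C 9, A 27. Eliminate D.
Round 2: E 35, B 40, C 12, A 27. Eliminate C.
Round 3: E 38, B 49, A 27. Eliminate A.
Round 4: E 65, B 49. E has a majority.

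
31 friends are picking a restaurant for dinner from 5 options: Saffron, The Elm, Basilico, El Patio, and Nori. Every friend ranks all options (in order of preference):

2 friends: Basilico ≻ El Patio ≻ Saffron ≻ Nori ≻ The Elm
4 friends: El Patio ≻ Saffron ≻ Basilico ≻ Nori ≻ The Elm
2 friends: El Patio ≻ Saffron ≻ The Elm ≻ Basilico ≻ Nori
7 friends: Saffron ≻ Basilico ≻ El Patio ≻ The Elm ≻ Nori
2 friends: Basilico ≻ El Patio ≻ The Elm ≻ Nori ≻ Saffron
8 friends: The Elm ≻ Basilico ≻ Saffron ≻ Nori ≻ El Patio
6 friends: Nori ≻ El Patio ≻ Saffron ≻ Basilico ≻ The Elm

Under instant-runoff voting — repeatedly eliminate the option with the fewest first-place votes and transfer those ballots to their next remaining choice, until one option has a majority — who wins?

Round 1: Saffron 7, The Elm 8, Basilico 4, El Patio 6, Nori 6. Eliminate Basilico.
Round 2: Saffron 7, The Elm 8, El Patio 10, Nori 6. Eliminate Nori.
Round 3: Saffron 7, The Elm 8, El Patio 16. El Patio has a majority.

El Patio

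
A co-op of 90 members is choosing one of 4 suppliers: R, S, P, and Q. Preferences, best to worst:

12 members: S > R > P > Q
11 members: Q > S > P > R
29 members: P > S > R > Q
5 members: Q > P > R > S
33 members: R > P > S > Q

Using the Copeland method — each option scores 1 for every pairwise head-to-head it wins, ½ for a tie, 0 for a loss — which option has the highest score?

P

R: beats Q; ties P; loses to S → score 1.5.
S: beats R and Q; loses to P → score 2.
P: beats S and Q; ties R → score 2.5.
Q: loses to R, S, and P → score 0.
P has the best pairwise record.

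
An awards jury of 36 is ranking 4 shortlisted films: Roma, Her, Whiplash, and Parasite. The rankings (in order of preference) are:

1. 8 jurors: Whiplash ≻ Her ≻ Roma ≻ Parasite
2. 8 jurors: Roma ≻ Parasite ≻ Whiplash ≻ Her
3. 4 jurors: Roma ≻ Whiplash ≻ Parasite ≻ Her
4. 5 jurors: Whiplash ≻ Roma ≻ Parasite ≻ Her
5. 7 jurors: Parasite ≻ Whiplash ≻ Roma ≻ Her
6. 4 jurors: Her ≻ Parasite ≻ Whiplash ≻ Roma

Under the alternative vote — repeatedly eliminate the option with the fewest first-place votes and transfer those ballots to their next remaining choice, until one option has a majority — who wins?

Whiplash

Round 1: Roma 12, Her 4, Whiplash 13, Parasite 7. Eliminate Her.
Round 2: Roma 12, Whiplash 13, Parasite 11. Eliminate Parasite.
Round 3: Roma 12, Whiplash 24. Whiplash has a majority.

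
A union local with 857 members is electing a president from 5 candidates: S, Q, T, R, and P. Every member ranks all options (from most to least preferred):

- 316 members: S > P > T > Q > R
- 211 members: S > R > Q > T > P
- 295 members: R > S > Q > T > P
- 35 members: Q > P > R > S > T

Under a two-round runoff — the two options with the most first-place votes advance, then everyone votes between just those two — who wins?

Round 1 first-place votes: S 527, Q 35, T 0, R 295, P 0.
S and R advance.
Runoff: S is preferred to R by 527 voters; R by 330.
S wins the runoff.

S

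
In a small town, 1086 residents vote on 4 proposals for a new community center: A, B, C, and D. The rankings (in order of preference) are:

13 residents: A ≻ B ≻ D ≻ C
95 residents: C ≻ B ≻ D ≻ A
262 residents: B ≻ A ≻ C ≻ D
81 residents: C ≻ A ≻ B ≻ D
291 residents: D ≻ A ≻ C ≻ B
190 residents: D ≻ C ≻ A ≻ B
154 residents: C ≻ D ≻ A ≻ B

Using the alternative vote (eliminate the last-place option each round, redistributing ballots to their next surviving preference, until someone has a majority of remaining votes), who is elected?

C

Round 1: A 13, B 262, C 330, D 481. Eliminate A.
Round 2: B 275, C 330, D 481. Eliminate B.
Round 3: C 592, D 494. C has a majority.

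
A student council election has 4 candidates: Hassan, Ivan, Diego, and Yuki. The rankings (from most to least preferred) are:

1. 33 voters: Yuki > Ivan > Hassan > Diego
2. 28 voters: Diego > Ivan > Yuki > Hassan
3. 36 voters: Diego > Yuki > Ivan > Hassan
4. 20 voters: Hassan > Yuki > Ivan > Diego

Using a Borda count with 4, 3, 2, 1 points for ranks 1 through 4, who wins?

Hassan: 33·2 + 28·1 + 36·1 + 20·4 = 210
Ivan: 33·3 + 28·3 + 36·2 + 20·2 = 295
Diego: 33·1 + 28·4 + 36·4 + 20·1 = 309
Yuki: 33·4 + 28·2 + 36·3 + 20·3 = 356
Yuki has the highest Borda score (356).

Yuki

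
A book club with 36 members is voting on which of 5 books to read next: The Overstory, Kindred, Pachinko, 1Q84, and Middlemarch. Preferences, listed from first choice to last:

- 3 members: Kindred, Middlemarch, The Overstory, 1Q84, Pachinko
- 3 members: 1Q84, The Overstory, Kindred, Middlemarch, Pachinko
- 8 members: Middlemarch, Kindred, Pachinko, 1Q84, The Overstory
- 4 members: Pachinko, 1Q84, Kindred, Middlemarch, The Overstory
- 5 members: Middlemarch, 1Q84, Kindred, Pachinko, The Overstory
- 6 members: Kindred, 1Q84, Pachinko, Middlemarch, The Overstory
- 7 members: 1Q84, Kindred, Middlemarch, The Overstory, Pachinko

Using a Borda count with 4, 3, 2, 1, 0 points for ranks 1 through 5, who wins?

Kindred

The Overstory: 3·2 + 3·3 + 8·0 + 4·0 + 5·0 + 6·0 + 7·1 = 22
Kindred: 3·4 + 3·2 + 8·3 + 4·2 + 5·2 + 6·4 + 7·3 = 105
Pachinko: 3·0 + 3·0 + 8·2 + 4·4 + 5·1 + 6·2 + 7·0 = 49
1Q84: 3·1 + 3·4 + 8·1 + 4·3 + 5·3 + 6·3 + 7·4 = 96
Middlemarch: 3·3 + 3·1 + 8·4 + 4·1 + 5·4 + 6·1 + 7·2 = 88
Kindred has the highest Borda score (105).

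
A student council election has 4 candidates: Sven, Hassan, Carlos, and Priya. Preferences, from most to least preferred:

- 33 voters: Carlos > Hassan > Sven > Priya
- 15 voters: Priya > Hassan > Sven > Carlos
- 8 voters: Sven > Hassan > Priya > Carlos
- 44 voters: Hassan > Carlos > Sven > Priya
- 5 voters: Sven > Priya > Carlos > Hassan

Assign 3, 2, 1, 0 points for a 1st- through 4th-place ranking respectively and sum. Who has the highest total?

Sven: 33·1 + 15·1 + 8·3 + 44·1 + 5·3 = 131
Hassan: 33·2 + 15·2 + 8·2 + 44·3 + 5·0 = 244
Carlos: 33·3 + 15·0 + 8·0 + 44·2 + 5·1 = 192
Priya: 33·0 + 15·3 + 8·1 + 44·0 + 5·2 = 63
Hassan has the highest Borda score (244).

Hassan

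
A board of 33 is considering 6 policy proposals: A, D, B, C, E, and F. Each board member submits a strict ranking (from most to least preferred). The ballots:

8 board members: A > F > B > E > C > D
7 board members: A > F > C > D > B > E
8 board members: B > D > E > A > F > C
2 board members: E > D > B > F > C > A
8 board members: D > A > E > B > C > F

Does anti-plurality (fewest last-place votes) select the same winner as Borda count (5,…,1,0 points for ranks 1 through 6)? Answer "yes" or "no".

Anti-plurality — last-place votes: A 2, D 8, B 0, C 8, E 7, F 8. Winner: B.
Borda — scores: A 123, D 94, B 93, C 39, E 74, F 72. Winner: A.
The two methods disagree.

no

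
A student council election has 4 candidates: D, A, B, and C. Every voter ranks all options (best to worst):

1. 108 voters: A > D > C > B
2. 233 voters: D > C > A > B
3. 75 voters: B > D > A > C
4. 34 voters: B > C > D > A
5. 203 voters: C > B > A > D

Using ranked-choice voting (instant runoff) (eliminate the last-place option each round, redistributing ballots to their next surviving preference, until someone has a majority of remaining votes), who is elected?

Round 1: D 233, A 108, B 109, C 203. Eliminate A.
Round 2: D 341, B 109, C 203. D has a majority.

D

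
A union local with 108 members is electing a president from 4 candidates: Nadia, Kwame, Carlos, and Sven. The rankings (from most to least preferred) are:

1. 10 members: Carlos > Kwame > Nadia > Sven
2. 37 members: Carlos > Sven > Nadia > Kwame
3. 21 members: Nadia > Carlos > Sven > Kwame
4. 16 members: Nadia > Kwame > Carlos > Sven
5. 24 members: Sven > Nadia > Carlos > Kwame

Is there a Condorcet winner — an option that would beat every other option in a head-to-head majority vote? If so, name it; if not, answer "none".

Checking pairwise contests:
Sven beats Nadia 61–47.
Nadia beats Kwame 98–10.
Nadia beats Carlos 61–47.
Carlos beats Sven 84–24.
Every option loses at least one head-to-head, so there is no Condorcet winner.

none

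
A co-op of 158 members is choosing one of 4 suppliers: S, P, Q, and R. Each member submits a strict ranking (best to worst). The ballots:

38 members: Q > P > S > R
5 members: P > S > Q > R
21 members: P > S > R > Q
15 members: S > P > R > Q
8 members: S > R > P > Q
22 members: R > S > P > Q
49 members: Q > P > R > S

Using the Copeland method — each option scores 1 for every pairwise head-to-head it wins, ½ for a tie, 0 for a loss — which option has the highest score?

Q

S: beats R; loses to P and Q → score 1.
P: beats S and R; loses to Q → score 2.
Q: beats S, P, and R → score 3.
R: loses to S, P, and Q → score 0.
Q has the best pairwise record.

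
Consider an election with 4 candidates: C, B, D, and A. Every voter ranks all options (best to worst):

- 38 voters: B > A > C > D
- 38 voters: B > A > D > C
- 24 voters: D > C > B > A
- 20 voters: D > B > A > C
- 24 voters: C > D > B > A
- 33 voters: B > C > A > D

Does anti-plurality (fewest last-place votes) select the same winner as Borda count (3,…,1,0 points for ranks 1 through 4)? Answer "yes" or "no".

yes

Anti-plurality — last-place votes: C 58, B 0, D 71, A 48. Winner: B.
Borda — scores: C 224, B 415, D 218, A 205. Winner: B.
The two methods agree.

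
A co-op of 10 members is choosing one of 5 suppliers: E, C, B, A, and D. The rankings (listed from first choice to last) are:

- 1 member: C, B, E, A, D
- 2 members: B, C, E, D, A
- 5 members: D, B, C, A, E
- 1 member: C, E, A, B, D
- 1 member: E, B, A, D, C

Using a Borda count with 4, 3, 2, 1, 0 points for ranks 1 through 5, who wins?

E: 1·2 + 2·2 + 5·0 + 1·3 + 1·4 = 13
C: 1·4 + 2·3 + 5·2 + 1·4 + 1·0 = 24
B: 1·3 + 2·4 + 5·3 + 1·1 + 1·3 = 30
A: 1·1 + 2·0 + 5·1 + 1·2 + 1·2 = 10
D: 1·0 + 2·1 + 5·4 + 1·0 + 1·1 = 23
B has the highest Borda score (30).

B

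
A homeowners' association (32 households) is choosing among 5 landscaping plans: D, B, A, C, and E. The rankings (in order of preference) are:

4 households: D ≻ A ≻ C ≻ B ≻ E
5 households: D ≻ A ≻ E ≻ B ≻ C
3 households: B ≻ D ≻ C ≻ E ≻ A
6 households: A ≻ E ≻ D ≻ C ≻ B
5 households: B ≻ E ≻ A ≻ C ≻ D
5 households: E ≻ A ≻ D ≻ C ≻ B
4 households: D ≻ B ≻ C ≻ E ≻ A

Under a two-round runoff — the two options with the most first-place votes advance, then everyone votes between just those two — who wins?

Round 1 first-place votes: D 13, B 8, A 6, C 0, E 5.
D and B advance.
Runoff: D is preferred to B by 24 voters; B by 8.
D wins the runoff.

D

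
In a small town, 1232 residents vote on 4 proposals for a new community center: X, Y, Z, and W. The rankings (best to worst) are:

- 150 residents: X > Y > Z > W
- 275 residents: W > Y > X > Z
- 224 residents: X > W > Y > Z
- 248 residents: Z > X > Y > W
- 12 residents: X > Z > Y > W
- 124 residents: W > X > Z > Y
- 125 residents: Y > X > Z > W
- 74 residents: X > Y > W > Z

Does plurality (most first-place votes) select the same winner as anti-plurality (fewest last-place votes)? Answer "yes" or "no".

Plurality — first-place votes: X 460, Y 125, Z 248, W 399. Winner: X.
Anti-plurality — last-place votes: X 0, Y 124, Z 573, W 535. Winner: X.
The two methods agree.

yes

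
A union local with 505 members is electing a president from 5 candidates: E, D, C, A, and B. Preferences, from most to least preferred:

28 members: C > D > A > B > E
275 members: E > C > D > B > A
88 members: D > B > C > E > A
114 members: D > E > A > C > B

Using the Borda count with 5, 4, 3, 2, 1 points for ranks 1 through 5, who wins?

E: 28·1 + 275·5 + 88·2 + 114·4 = 2035
D: 28·4 + 275·3 + 88·5 + 114·5 = 1947
C: 28·5 + 275·4 + 88·3 + 114·2 = 1732
A: 28·3 + 275·1 + 88·1 + 114·3 = 789
B: 28·2 + 275·2 + 88·4 + 114·1 = 1072
E has the highest Borda score (2035).

E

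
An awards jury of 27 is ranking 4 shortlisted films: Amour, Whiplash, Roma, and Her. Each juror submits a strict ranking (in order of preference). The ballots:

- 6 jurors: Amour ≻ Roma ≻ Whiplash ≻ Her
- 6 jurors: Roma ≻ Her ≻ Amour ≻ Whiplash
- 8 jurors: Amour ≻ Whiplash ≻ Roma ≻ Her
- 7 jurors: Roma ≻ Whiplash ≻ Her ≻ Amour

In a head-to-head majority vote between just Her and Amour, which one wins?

Voters preferring Her to Amour: 13; preferring Amour to Her: 14.
Amour wins the head-to-head.

Amour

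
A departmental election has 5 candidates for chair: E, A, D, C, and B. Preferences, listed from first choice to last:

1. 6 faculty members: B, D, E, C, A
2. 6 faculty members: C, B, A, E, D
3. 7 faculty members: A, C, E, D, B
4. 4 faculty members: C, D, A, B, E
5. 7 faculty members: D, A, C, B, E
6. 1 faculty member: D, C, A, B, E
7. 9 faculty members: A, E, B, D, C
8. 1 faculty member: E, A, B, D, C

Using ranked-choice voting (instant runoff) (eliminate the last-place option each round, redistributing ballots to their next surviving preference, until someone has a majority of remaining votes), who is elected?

A

Round 1: E 1, A 16, D 8, C 10, B 6. Eliminate E.
Round 2: A 17, D 8, C 10, B 6. Eliminate B.
Round 3: A 17, D 14, C 10. Eliminate C.
Round 4: A 23, D 18. A has a majority.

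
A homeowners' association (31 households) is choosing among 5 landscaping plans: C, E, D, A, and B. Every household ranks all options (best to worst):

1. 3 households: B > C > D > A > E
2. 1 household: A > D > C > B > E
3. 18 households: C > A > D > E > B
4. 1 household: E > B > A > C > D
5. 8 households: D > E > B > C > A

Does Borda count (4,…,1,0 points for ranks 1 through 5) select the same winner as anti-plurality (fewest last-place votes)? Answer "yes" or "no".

yes

Borda — scores: C 92, E 46, D 77, A 63, B 32. Winner: C.
Anti-plurality — last-place votes: C 0, E 4, D 1, A 8, B 18. Winner: C.
The two methods agree.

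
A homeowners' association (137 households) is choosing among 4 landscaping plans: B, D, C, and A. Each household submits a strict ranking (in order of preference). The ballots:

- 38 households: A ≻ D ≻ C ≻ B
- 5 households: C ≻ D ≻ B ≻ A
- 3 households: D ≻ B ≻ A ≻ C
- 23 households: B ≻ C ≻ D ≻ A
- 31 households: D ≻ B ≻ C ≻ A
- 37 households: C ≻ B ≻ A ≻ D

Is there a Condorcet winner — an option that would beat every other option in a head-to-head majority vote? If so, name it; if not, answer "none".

Checking pairwise contests:
D beats B 77–60.
A beats D 75–62.
D beats C 72–65.
B beats A 99–38.
Every option loses at least one head-to-head, so there is no Condorcet winner.

none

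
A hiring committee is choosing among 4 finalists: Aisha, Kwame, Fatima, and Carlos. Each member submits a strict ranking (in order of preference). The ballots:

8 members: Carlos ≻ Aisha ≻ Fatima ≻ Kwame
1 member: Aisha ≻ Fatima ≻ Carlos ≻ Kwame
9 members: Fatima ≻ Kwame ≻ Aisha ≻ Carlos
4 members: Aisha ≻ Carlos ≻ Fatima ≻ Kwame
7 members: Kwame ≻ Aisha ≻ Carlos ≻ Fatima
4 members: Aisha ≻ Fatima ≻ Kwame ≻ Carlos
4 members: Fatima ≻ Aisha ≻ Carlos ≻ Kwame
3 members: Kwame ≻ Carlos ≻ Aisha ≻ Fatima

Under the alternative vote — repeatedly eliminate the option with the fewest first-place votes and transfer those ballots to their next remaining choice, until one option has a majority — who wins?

Round 1: Aisha 9, Kwame 10, Fatima 13, Carlos 8. Eliminate Carlos.
Round 2: Aisha 17, Kwame 10, Fatima 13. Eliminate Kwame.
Round 3: Aisha 27, Fatima 13. Aisha has a majority.

Aisha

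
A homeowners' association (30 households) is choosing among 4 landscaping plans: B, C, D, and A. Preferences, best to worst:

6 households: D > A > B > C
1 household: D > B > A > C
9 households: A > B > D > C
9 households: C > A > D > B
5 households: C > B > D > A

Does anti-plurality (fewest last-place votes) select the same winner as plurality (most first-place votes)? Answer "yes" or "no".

no

Anti-plurality — last-place votes: B 9, C 16, D 0, A 5. Winner: D.
Plurality — first-place votes: B 0, C 14, D 7, A 9. Winner: C.
The two methods disagree.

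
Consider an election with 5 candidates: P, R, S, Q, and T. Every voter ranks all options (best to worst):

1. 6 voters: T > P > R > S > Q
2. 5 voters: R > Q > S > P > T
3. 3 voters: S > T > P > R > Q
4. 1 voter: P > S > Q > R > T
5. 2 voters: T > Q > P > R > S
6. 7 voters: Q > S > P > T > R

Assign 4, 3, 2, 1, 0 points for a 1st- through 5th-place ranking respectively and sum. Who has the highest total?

P: 6·3 + 5·1 + 3·2 + 1·4 + 2·2 + 7·2 = 51
R: 6·2 + 5·4 + 3·1 + 1·1 + 2·1 + 7·0 = 38
S: 6·1 + 5·2 + 3·4 + 1·3 + 2·0 + 7·3 = 52
Q: 6·0 + 5·3 + 3·0 + 1·2 + 2·3 + 7·4 = 51
T: 6·4 + 5·0 + 3·3 + 1·0 + 2·4 + 7·1 = 48
S has the highest Borda score (52).

S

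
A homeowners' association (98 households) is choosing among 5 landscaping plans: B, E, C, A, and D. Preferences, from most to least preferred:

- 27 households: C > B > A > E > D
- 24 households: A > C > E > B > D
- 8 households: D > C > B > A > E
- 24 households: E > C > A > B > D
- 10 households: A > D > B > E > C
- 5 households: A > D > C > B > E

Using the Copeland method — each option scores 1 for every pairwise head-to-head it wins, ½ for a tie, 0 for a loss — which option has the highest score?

B: beats E and D; loses to C and A → score 2.
E: beats D; loses to B, C, and A → score 1.
C: beats B, E, A, and D → score 4.
A: beats B, E, and D; loses to C → score 3.
D: loses to B, E, C, and A → score 0.
C has the best pairwise record.

C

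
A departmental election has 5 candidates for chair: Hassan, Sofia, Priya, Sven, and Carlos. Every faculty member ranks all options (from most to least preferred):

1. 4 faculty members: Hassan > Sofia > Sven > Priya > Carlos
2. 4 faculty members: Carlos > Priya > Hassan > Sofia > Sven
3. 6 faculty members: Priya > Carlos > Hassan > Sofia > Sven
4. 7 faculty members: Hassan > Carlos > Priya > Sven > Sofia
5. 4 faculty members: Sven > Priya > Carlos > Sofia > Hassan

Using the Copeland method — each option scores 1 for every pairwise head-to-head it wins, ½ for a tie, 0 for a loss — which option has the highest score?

Priya

Hassan: beats Sofia and Sven; loses to Priya and Carlos → score 2.
Sofia: beats Sven; loses to Hassan, Priya, and Carlos → score 1.
Priya: beats Hassan, Sofia, Sven, and Carlos → score 4.
Sven: loses to Hassan, Sofia, Priya, and Carlos → score 0.
Carlos: beats Hassan, Sofia, and Sven; loses to Priya → score 3.
Priya has the best pairwise record.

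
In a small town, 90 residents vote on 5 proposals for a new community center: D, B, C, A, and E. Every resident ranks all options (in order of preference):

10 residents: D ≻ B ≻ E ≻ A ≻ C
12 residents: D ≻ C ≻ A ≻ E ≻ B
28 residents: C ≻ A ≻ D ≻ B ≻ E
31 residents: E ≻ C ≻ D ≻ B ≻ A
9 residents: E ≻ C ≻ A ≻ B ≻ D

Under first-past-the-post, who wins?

First-place votes: D 22, B 0, C 28, A 0, E 40.
E has the most first-place votes.

E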